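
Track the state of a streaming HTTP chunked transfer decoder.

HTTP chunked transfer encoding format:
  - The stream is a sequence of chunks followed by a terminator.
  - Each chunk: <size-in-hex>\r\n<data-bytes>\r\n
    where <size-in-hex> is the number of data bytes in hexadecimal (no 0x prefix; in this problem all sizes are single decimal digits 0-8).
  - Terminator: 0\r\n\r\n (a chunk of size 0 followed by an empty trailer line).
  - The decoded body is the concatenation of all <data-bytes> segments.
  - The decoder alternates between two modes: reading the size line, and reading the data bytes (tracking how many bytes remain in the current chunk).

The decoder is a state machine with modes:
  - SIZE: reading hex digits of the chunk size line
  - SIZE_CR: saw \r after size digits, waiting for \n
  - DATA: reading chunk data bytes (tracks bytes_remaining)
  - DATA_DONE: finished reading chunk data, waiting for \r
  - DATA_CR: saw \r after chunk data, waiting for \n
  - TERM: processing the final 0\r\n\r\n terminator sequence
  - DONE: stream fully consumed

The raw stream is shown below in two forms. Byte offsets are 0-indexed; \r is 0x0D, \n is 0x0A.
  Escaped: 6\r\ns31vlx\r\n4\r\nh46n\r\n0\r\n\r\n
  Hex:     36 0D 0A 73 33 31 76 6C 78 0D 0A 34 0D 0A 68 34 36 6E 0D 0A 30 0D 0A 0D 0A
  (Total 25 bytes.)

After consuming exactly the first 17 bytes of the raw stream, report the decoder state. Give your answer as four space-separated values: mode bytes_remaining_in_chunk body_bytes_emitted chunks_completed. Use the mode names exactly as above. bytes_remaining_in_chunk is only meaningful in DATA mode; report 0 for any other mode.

Answer: DATA 1 9 1

Derivation:
Byte 0 = '6': mode=SIZE remaining=0 emitted=0 chunks_done=0
Byte 1 = 0x0D: mode=SIZE_CR remaining=0 emitted=0 chunks_done=0
Byte 2 = 0x0A: mode=DATA remaining=6 emitted=0 chunks_done=0
Byte 3 = 's': mode=DATA remaining=5 emitted=1 chunks_done=0
Byte 4 = '3': mode=DATA remaining=4 emitted=2 chunks_done=0
Byte 5 = '1': mode=DATA remaining=3 emitted=3 chunks_done=0
Byte 6 = 'v': mode=DATA remaining=2 emitted=4 chunks_done=0
Byte 7 = 'l': mode=DATA remaining=1 emitted=5 chunks_done=0
Byte 8 = 'x': mode=DATA_DONE remaining=0 emitted=6 chunks_done=0
Byte 9 = 0x0D: mode=DATA_CR remaining=0 emitted=6 chunks_done=0
Byte 10 = 0x0A: mode=SIZE remaining=0 emitted=6 chunks_done=1
Byte 11 = '4': mode=SIZE remaining=0 emitted=6 chunks_done=1
Byte 12 = 0x0D: mode=SIZE_CR remaining=0 emitted=6 chunks_done=1
Byte 13 = 0x0A: mode=DATA remaining=4 emitted=6 chunks_done=1
Byte 14 = 'h': mode=DATA remaining=3 emitted=7 chunks_done=1
Byte 15 = '4': mode=DATA remaining=2 emitted=8 chunks_done=1
Byte 16 = '6': mode=DATA remaining=1 emitted=9 chunks_done=1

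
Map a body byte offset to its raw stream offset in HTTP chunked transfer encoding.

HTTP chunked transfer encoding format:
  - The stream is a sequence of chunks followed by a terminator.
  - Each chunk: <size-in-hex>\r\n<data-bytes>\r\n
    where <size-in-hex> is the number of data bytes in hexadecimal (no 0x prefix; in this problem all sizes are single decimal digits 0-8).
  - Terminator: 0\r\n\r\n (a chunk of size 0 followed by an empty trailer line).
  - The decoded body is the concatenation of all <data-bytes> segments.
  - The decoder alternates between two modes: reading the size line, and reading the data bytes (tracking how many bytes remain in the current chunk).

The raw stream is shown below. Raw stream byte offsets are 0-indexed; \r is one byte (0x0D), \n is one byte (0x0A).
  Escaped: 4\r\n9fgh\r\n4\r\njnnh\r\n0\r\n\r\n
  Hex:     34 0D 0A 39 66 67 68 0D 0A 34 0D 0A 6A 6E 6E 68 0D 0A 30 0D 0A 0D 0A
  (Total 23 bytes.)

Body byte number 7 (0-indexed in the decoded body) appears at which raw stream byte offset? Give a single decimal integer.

Answer: 15

Derivation:
Chunk 1: stream[0..1]='4' size=0x4=4, data at stream[3..7]='9fgh' -> body[0..4], body so far='9fgh'
Chunk 2: stream[9..10]='4' size=0x4=4, data at stream[12..16]='jnnh' -> body[4..8], body so far='9fghjnnh'
Chunk 3: stream[18..19]='0' size=0 (terminator). Final body='9fghjnnh' (8 bytes)
Body byte 7 at stream offset 15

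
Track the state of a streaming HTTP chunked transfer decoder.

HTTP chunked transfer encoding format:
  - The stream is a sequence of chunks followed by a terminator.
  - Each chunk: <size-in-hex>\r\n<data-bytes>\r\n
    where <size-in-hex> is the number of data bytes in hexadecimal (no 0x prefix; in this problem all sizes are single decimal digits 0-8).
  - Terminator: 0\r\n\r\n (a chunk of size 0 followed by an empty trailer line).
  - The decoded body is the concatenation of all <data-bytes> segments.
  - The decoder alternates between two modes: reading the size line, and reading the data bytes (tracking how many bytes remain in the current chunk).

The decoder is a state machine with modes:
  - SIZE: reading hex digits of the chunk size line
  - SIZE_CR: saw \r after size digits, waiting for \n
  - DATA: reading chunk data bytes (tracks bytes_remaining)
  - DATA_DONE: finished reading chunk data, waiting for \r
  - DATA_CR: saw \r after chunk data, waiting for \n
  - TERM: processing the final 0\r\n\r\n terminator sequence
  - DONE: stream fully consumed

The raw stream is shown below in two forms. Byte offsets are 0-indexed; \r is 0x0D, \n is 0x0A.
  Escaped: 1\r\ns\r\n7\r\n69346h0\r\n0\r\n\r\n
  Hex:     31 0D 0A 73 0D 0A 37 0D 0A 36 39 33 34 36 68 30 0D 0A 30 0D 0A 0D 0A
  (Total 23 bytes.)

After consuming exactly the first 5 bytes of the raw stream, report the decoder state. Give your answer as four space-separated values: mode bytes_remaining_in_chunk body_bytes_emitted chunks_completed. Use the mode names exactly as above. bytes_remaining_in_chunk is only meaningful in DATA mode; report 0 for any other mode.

Answer: DATA_CR 0 1 0

Derivation:
Byte 0 = '1': mode=SIZE remaining=0 emitted=0 chunks_done=0
Byte 1 = 0x0D: mode=SIZE_CR remaining=0 emitted=0 chunks_done=0
Byte 2 = 0x0A: mode=DATA remaining=1 emitted=0 chunks_done=0
Byte 3 = 's': mode=DATA_DONE remaining=0 emitted=1 chunks_done=0
Byte 4 = 0x0D: mode=DATA_CR remaining=0 emitted=1 chunks_done=0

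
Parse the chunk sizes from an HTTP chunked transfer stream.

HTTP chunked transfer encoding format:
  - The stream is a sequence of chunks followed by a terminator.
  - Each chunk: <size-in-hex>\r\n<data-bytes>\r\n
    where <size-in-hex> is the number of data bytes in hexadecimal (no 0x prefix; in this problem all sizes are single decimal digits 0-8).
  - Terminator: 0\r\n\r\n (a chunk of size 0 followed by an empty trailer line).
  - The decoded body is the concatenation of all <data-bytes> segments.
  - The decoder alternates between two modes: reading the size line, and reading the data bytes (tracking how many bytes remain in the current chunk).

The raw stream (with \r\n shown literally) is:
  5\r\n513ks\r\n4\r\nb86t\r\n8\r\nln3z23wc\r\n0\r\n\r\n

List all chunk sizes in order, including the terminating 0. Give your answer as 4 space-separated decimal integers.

Chunk 1: stream[0..1]='5' size=0x5=5, data at stream[3..8]='513ks' -> body[0..5], body so far='513ks'
Chunk 2: stream[10..11]='4' size=0x4=4, data at stream[13..17]='b86t' -> body[5..9], body so far='513ksb86t'
Chunk 3: stream[19..20]='8' size=0x8=8, data at stream[22..30]='ln3z23wc' -> body[9..17], body so far='513ksb86tln3z23wc'
Chunk 4: stream[32..33]='0' size=0 (terminator). Final body='513ksb86tln3z23wc' (17 bytes)

Answer: 5 4 8 0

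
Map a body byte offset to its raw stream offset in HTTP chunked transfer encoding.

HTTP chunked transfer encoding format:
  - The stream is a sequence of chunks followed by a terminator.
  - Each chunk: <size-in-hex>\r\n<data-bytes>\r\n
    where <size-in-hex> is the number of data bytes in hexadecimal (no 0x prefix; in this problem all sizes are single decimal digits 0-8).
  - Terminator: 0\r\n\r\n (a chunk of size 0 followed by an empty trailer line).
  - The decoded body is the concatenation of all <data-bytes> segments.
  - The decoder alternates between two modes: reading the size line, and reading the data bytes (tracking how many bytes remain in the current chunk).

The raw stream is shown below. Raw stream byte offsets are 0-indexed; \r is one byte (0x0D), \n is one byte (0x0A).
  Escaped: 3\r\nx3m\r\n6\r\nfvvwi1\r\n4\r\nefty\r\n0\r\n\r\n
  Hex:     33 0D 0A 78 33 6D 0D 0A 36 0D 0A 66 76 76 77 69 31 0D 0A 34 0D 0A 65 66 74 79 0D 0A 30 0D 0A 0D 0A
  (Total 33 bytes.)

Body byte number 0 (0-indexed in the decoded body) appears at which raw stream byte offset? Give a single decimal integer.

Chunk 1: stream[0..1]='3' size=0x3=3, data at stream[3..6]='x3m' -> body[0..3], body so far='x3m'
Chunk 2: stream[8..9]='6' size=0x6=6, data at stream[11..17]='fvvwi1' -> body[3..9], body so far='x3mfvvwi1'
Chunk 3: stream[19..20]='4' size=0x4=4, data at stream[22..26]='efty' -> body[9..13], body so far='x3mfvvwi1efty'
Chunk 4: stream[28..29]='0' size=0 (terminator). Final body='x3mfvvwi1efty' (13 bytes)
Body byte 0 at stream offset 3

Answer: 3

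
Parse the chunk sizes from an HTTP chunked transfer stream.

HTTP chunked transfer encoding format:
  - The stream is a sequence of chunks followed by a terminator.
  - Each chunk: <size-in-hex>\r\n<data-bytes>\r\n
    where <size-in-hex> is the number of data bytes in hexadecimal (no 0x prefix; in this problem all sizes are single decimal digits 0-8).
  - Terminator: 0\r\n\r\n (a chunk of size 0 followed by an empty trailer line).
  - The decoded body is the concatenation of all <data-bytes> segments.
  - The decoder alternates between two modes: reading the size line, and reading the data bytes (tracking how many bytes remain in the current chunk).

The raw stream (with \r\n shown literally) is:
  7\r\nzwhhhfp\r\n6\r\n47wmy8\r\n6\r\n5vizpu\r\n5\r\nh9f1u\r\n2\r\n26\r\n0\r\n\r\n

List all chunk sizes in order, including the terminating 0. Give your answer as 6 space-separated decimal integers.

Chunk 1: stream[0..1]='7' size=0x7=7, data at stream[3..10]='zwhhhfp' -> body[0..7], body so far='zwhhhfp'
Chunk 2: stream[12..13]='6' size=0x6=6, data at stream[15..21]='47wmy8' -> body[7..13], body so far='zwhhhfp47wmy8'
Chunk 3: stream[23..24]='6' size=0x6=6, data at stream[26..32]='5vizpu' -> body[13..19], body so far='zwhhhfp47wmy85vizpu'
Chunk 4: stream[34..35]='5' size=0x5=5, data at stream[37..42]='h9f1u' -> body[19..24], body so far='zwhhhfp47wmy85vizpuh9f1u'
Chunk 5: stream[44..45]='2' size=0x2=2, data at stream[47..49]='26' -> body[24..26], body so far='zwhhhfp47wmy85vizpuh9f1u26'
Chunk 6: stream[51..52]='0' size=0 (terminator). Final body='zwhhhfp47wmy85vizpuh9f1u26' (26 bytes)

Answer: 7 6 6 5 2 0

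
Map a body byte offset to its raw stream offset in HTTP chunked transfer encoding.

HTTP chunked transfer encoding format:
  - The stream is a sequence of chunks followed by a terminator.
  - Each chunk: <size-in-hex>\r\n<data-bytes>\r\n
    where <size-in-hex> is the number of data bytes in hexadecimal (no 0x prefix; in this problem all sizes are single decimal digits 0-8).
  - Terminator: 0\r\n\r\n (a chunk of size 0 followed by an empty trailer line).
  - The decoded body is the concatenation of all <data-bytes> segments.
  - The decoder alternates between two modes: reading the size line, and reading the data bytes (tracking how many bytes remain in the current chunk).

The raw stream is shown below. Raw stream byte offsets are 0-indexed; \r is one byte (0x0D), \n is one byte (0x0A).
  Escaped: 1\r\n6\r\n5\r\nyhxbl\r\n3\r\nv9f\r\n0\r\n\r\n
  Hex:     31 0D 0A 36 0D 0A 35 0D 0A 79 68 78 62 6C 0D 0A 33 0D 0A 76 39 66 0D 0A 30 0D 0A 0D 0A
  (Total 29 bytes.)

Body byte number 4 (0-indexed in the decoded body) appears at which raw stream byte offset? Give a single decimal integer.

Chunk 1: stream[0..1]='1' size=0x1=1, data at stream[3..4]='6' -> body[0..1], body so far='6'
Chunk 2: stream[6..7]='5' size=0x5=5, data at stream[9..14]='yhxbl' -> body[1..6], body so far='6yhxbl'
Chunk 3: stream[16..17]='3' size=0x3=3, data at stream[19..22]='v9f' -> body[6..9], body so far='6yhxblv9f'
Chunk 4: stream[24..25]='0' size=0 (terminator). Final body='6yhxblv9f' (9 bytes)
Body byte 4 at stream offset 12

Answer: 12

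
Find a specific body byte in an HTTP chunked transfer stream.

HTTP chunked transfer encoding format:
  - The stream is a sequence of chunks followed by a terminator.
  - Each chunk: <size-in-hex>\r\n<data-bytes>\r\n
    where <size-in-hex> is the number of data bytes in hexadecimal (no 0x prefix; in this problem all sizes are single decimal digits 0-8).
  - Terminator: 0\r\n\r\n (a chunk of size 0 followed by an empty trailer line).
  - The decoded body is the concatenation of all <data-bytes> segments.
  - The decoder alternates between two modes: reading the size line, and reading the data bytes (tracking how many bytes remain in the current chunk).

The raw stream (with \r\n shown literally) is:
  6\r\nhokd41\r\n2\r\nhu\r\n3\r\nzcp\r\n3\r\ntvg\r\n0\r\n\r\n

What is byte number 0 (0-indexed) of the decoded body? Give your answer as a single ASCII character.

Answer: h

Derivation:
Chunk 1: stream[0..1]='6' size=0x6=6, data at stream[3..9]='hokd41' -> body[0..6], body so far='hokd41'
Chunk 2: stream[11..12]='2' size=0x2=2, data at stream[14..16]='hu' -> body[6..8], body so far='hokd41hu'
Chunk 3: stream[18..19]='3' size=0x3=3, data at stream[21..24]='zcp' -> body[8..11], body so far='hokd41huzcp'
Chunk 4: stream[26..27]='3' size=0x3=3, data at stream[29..32]='tvg' -> body[11..14], body so far='hokd41huzcptvg'
Chunk 5: stream[34..35]='0' size=0 (terminator). Final body='hokd41huzcptvg' (14 bytes)
Body byte 0 = 'h'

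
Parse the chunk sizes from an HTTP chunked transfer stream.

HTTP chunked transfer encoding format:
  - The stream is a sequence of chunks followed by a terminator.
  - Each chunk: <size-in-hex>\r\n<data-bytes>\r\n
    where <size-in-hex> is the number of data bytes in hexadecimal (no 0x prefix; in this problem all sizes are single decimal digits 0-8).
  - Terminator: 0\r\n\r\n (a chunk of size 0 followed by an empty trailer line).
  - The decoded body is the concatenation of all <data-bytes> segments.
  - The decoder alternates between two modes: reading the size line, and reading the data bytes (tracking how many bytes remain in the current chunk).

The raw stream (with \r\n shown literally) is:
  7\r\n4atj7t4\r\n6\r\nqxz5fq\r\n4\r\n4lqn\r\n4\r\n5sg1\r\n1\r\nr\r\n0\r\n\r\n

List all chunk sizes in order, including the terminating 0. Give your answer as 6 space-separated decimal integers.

Answer: 7 6 4 4 1 0

Derivation:
Chunk 1: stream[0..1]='7' size=0x7=7, data at stream[3..10]='4atj7t4' -> body[0..7], body so far='4atj7t4'
Chunk 2: stream[12..13]='6' size=0x6=6, data at stream[15..21]='qxz5fq' -> body[7..13], body so far='4atj7t4qxz5fq'
Chunk 3: stream[23..24]='4' size=0x4=4, data at stream[26..30]='4lqn' -> body[13..17], body so far='4atj7t4qxz5fq4lqn'
Chunk 4: stream[32..33]='4' size=0x4=4, data at stream[35..39]='5sg1' -> body[17..21], body so far='4atj7t4qxz5fq4lqn5sg1'
Chunk 5: stream[41..42]='1' size=0x1=1, data at stream[44..45]='r' -> body[21..22], body so far='4atj7t4qxz5fq4lqn5sg1r'
Chunk 6: stream[47..48]='0' size=0 (terminator). Final body='4atj7t4qxz5fq4lqn5sg1r' (22 bytes)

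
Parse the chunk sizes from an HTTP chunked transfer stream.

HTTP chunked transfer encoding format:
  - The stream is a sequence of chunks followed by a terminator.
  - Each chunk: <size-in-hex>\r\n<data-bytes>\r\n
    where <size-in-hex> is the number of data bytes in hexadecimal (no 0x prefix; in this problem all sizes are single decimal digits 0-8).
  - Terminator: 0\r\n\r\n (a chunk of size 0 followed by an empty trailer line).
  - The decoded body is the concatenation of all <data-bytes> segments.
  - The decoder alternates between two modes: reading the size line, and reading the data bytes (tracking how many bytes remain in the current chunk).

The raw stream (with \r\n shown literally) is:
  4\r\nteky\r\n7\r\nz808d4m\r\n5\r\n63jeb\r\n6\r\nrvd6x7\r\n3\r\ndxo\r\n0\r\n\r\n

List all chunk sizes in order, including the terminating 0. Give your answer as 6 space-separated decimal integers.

Answer: 4 7 5 6 3 0

Derivation:
Chunk 1: stream[0..1]='4' size=0x4=4, data at stream[3..7]='teky' -> body[0..4], body so far='teky'
Chunk 2: stream[9..10]='7' size=0x7=7, data at stream[12..19]='z808d4m' -> body[4..11], body so far='tekyz808d4m'
Chunk 3: stream[21..22]='5' size=0x5=5, data at stream[24..29]='63jeb' -> body[11..16], body so far='tekyz808d4m63jeb'
Chunk 4: stream[31..32]='6' size=0x6=6, data at stream[34..40]='rvd6x7' -> body[16..22], body so far='tekyz808d4m63jebrvd6x7'
Chunk 5: stream[42..43]='3' size=0x3=3, data at stream[45..48]='dxo' -> body[22..25], body so far='tekyz808d4m63jebrvd6x7dxo'
Chunk 6: stream[50..51]='0' size=0 (terminator). Final body='tekyz808d4m63jebrvd6x7dxo' (25 bytes)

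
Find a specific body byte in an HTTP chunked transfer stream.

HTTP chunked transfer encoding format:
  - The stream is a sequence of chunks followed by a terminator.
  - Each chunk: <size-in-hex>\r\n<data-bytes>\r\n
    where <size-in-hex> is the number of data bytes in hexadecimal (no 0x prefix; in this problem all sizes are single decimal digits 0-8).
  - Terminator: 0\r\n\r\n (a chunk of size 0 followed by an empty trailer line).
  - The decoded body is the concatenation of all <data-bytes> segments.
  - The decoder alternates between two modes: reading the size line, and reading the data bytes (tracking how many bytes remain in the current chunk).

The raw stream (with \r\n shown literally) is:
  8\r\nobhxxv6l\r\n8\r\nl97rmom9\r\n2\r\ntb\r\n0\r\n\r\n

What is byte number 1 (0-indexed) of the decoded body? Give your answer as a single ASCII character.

Answer: b

Derivation:
Chunk 1: stream[0..1]='8' size=0x8=8, data at stream[3..11]='obhxxv6l' -> body[0..8], body so far='obhxxv6l'
Chunk 2: stream[13..14]='8' size=0x8=8, data at stream[16..24]='l97rmom9' -> body[8..16], body so far='obhxxv6ll97rmom9'
Chunk 3: stream[26..27]='2' size=0x2=2, data at stream[29..31]='tb' -> body[16..18], body so far='obhxxv6ll97rmom9tb'
Chunk 4: stream[33..34]='0' size=0 (terminator). Final body='obhxxv6ll97rmom9tb' (18 bytes)
Body byte 1 = 'b'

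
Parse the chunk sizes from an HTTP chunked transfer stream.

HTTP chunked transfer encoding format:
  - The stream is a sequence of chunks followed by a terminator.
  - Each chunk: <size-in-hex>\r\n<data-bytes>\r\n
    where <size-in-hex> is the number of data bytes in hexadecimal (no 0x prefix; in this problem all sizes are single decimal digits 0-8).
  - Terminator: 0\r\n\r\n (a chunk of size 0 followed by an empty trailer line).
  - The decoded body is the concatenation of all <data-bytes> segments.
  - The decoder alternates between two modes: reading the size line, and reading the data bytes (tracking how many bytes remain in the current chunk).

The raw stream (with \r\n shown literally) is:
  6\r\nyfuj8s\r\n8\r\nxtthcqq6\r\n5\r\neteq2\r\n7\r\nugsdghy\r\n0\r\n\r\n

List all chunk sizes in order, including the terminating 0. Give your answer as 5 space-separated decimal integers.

Chunk 1: stream[0..1]='6' size=0x6=6, data at stream[3..9]='yfuj8s' -> body[0..6], body so far='yfuj8s'
Chunk 2: stream[11..12]='8' size=0x8=8, data at stream[14..22]='xtthcqq6' -> body[6..14], body so far='yfuj8sxtthcqq6'
Chunk 3: stream[24..25]='5' size=0x5=5, data at stream[27..32]='eteq2' -> body[14..19], body so far='yfuj8sxtthcqq6eteq2'
Chunk 4: stream[34..35]='7' size=0x7=7, data at stream[37..44]='ugsdghy' -> body[19..26], body so far='yfuj8sxtthcqq6eteq2ugsdghy'
Chunk 5: stream[46..47]='0' size=0 (terminator). Final body='yfuj8sxtthcqq6eteq2ugsdghy' (26 bytes)

Answer: 6 8 5 7 0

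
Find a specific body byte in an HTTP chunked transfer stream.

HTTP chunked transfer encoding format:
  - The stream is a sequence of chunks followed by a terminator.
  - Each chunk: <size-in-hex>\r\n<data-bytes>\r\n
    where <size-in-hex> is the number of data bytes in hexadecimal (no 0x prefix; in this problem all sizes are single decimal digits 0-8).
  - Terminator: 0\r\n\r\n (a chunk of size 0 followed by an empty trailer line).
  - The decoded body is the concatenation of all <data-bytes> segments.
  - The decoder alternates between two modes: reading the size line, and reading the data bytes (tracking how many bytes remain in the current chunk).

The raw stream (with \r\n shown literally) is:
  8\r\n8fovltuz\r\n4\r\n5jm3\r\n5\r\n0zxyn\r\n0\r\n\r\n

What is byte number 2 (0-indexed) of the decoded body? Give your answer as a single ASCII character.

Answer: o

Derivation:
Chunk 1: stream[0..1]='8' size=0x8=8, data at stream[3..11]='8fovltuz' -> body[0..8], body so far='8fovltuz'
Chunk 2: stream[13..14]='4' size=0x4=4, data at stream[16..20]='5jm3' -> body[8..12], body so far='8fovltuz5jm3'
Chunk 3: stream[22..23]='5' size=0x5=5, data at stream[25..30]='0zxyn' -> body[12..17], body so far='8fovltuz5jm30zxyn'
Chunk 4: stream[32..33]='0' size=0 (terminator). Final body='8fovltuz5jm30zxyn' (17 bytes)
Body byte 2 = 'o'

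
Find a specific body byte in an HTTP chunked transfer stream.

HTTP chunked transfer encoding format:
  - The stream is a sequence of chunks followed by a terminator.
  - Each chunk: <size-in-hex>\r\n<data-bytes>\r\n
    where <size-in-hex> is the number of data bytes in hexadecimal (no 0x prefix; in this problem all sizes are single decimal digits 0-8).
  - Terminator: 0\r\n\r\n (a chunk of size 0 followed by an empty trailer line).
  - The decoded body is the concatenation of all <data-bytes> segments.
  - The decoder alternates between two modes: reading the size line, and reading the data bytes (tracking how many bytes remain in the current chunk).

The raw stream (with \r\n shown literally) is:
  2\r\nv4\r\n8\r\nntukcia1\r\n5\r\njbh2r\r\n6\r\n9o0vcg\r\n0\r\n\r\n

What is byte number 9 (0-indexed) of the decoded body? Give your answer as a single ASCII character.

Answer: 1

Derivation:
Chunk 1: stream[0..1]='2' size=0x2=2, data at stream[3..5]='v4' -> body[0..2], body so far='v4'
Chunk 2: stream[7..8]='8' size=0x8=8, data at stream[10..18]='ntukcia1' -> body[2..10], body so far='v4ntukcia1'
Chunk 3: stream[20..21]='5' size=0x5=5, data at stream[23..28]='jbh2r' -> body[10..15], body so far='v4ntukcia1jbh2r'
Chunk 4: stream[30..31]='6' size=0x6=6, data at stream[33..39]='9o0vcg' -> body[15..21], body so far='v4ntukcia1jbh2r9o0vcg'
Chunk 5: stream[41..42]='0' size=0 (terminator). Final body='v4ntukcia1jbh2r9o0vcg' (21 bytes)
Body byte 9 = '1'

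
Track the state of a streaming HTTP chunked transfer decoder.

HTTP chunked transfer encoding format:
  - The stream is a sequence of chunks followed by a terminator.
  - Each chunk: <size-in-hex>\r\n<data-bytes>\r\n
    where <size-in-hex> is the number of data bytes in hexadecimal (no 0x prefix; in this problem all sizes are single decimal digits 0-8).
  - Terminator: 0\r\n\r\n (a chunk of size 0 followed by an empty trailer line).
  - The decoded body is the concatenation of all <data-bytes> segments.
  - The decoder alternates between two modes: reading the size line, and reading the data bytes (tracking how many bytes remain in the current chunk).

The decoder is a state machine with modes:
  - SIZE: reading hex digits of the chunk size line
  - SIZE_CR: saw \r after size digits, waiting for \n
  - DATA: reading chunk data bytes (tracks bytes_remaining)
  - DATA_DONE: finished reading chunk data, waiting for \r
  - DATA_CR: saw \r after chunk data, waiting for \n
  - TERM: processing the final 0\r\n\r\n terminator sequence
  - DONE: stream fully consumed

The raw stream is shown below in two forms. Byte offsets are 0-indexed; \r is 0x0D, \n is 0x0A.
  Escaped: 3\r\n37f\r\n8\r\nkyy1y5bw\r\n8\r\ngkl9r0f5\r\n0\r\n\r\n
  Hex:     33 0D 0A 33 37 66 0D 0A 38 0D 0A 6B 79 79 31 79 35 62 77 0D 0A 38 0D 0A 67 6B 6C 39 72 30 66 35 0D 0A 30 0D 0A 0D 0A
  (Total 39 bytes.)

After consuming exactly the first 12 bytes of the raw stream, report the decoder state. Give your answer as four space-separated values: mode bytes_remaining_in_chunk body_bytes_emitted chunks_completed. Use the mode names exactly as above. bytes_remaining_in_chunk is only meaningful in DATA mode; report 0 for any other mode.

Answer: DATA 7 4 1

Derivation:
Byte 0 = '3': mode=SIZE remaining=0 emitted=0 chunks_done=0
Byte 1 = 0x0D: mode=SIZE_CR remaining=0 emitted=0 chunks_done=0
Byte 2 = 0x0A: mode=DATA remaining=3 emitted=0 chunks_done=0
Byte 3 = '3': mode=DATA remaining=2 emitted=1 chunks_done=0
Byte 4 = '7': mode=DATA remaining=1 emitted=2 chunks_done=0
Byte 5 = 'f': mode=DATA_DONE remaining=0 emitted=3 chunks_done=0
Byte 6 = 0x0D: mode=DATA_CR remaining=0 emitted=3 chunks_done=0
Byte 7 = 0x0A: mode=SIZE remaining=0 emitted=3 chunks_done=1
Byte 8 = '8': mode=SIZE remaining=0 emitted=3 chunks_done=1
Byte 9 = 0x0D: mode=SIZE_CR remaining=0 emitted=3 chunks_done=1
Byte 10 = 0x0A: mode=DATA remaining=8 emitted=3 chunks_done=1
Byte 11 = 'k': mode=DATA remaining=7 emitted=4 chunks_done=1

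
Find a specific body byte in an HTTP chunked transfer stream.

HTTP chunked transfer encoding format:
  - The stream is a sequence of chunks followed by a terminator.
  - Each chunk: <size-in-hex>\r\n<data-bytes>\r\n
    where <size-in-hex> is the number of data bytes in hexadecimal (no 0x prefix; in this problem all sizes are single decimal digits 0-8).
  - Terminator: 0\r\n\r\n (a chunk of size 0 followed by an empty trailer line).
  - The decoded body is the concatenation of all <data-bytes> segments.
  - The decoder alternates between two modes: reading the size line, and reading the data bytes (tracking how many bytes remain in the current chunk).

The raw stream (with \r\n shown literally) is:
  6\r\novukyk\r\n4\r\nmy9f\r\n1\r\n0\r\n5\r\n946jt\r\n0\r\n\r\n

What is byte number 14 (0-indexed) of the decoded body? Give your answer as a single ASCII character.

Chunk 1: stream[0..1]='6' size=0x6=6, data at stream[3..9]='ovukyk' -> body[0..6], body so far='ovukyk'
Chunk 2: stream[11..12]='4' size=0x4=4, data at stream[14..18]='my9f' -> body[6..10], body so far='ovukykmy9f'
Chunk 3: stream[20..21]='1' size=0x1=1, data at stream[23..24]='0' -> body[10..11], body so far='ovukykmy9f0'
Chunk 4: stream[26..27]='5' size=0x5=5, data at stream[29..34]='946jt' -> body[11..16], body so far='ovukykmy9f0946jt'
Chunk 5: stream[36..37]='0' size=0 (terminator). Final body='ovukykmy9f0946jt' (16 bytes)
Body byte 14 = 'j'

Answer: j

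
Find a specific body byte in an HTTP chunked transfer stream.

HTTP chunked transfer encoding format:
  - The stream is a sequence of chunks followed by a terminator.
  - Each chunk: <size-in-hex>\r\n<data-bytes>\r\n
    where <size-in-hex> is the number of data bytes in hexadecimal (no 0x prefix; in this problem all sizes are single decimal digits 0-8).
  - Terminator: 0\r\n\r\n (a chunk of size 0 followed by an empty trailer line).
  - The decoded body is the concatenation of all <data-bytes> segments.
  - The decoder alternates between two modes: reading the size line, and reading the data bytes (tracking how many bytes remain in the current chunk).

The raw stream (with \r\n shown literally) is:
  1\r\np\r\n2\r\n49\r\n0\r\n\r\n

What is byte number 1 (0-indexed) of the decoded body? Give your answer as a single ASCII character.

Answer: 4

Derivation:
Chunk 1: stream[0..1]='1' size=0x1=1, data at stream[3..4]='p' -> body[0..1], body so far='p'
Chunk 2: stream[6..7]='2' size=0x2=2, data at stream[9..11]='49' -> body[1..3], body so far='p49'
Chunk 3: stream[13..14]='0' size=0 (terminator). Final body='p49' (3 bytes)
Body byte 1 = '4'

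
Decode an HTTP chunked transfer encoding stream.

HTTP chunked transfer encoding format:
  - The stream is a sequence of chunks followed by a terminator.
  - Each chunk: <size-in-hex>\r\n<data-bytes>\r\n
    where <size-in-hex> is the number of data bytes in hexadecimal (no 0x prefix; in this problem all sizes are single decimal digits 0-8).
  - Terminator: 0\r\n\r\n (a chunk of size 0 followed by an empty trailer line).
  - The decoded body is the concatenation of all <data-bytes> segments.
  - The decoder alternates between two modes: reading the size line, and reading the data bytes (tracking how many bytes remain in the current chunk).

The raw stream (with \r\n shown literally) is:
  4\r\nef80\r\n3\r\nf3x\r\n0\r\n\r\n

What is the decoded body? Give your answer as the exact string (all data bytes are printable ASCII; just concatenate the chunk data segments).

Answer: ef80f3x

Derivation:
Chunk 1: stream[0..1]='4' size=0x4=4, data at stream[3..7]='ef80' -> body[0..4], body so far='ef80'
Chunk 2: stream[9..10]='3' size=0x3=3, data at stream[12..15]='f3x' -> body[4..7], body so far='ef80f3x'
Chunk 3: stream[17..18]='0' size=0 (terminator). Final body='ef80f3x' (7 bytes)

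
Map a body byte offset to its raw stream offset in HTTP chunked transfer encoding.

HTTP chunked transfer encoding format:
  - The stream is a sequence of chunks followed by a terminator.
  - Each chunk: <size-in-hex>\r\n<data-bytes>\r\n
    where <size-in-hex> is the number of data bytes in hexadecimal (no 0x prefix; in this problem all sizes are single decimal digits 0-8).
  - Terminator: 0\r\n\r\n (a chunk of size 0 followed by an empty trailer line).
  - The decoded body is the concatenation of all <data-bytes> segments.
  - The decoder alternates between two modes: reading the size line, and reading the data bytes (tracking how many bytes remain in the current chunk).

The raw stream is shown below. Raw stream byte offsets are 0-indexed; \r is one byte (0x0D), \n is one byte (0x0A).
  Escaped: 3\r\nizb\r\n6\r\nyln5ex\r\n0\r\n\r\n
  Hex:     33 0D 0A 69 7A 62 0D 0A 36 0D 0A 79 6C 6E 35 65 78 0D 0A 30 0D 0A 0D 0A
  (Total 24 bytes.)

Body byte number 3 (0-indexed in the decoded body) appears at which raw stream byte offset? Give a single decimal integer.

Chunk 1: stream[0..1]='3' size=0x3=3, data at stream[3..6]='izb' -> body[0..3], body so far='izb'
Chunk 2: stream[8..9]='6' size=0x6=6, data at stream[11..17]='yln5ex' -> body[3..9], body so far='izbyln5ex'
Chunk 3: stream[19..20]='0' size=0 (terminator). Final body='izbyln5ex' (9 bytes)
Body byte 3 at stream offset 11

Answer: 11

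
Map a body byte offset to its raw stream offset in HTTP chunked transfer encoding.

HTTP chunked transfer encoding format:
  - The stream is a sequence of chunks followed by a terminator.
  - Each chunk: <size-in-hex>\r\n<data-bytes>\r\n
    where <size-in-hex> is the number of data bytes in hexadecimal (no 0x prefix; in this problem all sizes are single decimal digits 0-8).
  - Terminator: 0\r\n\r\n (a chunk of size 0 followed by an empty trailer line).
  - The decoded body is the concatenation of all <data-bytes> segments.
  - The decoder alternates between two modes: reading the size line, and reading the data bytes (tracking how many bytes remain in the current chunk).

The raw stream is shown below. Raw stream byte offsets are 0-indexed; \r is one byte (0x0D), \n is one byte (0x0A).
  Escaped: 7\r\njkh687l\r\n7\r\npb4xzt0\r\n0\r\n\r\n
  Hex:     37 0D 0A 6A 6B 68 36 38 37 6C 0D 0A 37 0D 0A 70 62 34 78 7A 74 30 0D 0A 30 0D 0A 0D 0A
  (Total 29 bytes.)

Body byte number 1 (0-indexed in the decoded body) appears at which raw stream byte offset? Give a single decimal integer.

Chunk 1: stream[0..1]='7' size=0x7=7, data at stream[3..10]='jkh687l' -> body[0..7], body so far='jkh687l'
Chunk 2: stream[12..13]='7' size=0x7=7, data at stream[15..22]='pb4xzt0' -> body[7..14], body so far='jkh687lpb4xzt0'
Chunk 3: stream[24..25]='0' size=0 (terminator). Final body='jkh687lpb4xzt0' (14 bytes)
Body byte 1 at stream offset 4

Answer: 4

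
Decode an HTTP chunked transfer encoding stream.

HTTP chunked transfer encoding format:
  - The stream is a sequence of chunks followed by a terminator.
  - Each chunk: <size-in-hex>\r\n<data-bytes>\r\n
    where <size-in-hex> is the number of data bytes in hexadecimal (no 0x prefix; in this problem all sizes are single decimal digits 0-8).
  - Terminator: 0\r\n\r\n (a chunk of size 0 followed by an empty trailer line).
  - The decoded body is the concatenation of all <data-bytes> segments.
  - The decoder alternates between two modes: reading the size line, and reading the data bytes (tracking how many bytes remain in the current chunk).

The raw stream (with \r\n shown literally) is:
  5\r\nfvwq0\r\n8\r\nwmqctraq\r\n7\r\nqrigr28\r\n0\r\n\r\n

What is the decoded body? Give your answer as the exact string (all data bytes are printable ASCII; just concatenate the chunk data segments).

Answer: fvwq0wmqctraqqrigr28

Derivation:
Chunk 1: stream[0..1]='5' size=0x5=5, data at stream[3..8]='fvwq0' -> body[0..5], body so far='fvwq0'
Chunk 2: stream[10..11]='8' size=0x8=8, data at stream[13..21]='wmqctraq' -> body[5..13], body so far='fvwq0wmqctraq'
Chunk 3: stream[23..24]='7' size=0x7=7, data at stream[26..33]='qrigr28' -> body[13..20], body so far='fvwq0wmqctraqqrigr28'
Chunk 4: stream[35..36]='0' size=0 (terminator). Final body='fvwq0wmqctraqqrigr28' (20 bytes)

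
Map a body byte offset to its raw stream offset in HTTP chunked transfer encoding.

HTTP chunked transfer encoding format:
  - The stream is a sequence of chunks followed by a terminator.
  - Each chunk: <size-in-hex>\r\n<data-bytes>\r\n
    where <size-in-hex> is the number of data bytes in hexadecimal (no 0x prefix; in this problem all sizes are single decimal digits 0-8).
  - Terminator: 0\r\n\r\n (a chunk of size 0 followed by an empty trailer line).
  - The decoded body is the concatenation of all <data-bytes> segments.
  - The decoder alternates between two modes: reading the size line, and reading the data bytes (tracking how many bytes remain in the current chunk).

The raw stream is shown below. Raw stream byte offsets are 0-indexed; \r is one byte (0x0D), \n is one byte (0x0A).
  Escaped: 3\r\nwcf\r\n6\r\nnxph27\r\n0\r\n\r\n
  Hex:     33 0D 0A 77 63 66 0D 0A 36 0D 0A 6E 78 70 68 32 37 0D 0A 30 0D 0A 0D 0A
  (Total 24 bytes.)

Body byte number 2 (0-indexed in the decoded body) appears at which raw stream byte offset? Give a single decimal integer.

Answer: 5

Derivation:
Chunk 1: stream[0..1]='3' size=0x3=3, data at stream[3..6]='wcf' -> body[0..3], body so far='wcf'
Chunk 2: stream[8..9]='6' size=0x6=6, data at stream[11..17]='nxph27' -> body[3..9], body so far='wcfnxph27'
Chunk 3: stream[19..20]='0' size=0 (terminator). Final body='wcfnxph27' (9 bytes)
Body byte 2 at stream offset 5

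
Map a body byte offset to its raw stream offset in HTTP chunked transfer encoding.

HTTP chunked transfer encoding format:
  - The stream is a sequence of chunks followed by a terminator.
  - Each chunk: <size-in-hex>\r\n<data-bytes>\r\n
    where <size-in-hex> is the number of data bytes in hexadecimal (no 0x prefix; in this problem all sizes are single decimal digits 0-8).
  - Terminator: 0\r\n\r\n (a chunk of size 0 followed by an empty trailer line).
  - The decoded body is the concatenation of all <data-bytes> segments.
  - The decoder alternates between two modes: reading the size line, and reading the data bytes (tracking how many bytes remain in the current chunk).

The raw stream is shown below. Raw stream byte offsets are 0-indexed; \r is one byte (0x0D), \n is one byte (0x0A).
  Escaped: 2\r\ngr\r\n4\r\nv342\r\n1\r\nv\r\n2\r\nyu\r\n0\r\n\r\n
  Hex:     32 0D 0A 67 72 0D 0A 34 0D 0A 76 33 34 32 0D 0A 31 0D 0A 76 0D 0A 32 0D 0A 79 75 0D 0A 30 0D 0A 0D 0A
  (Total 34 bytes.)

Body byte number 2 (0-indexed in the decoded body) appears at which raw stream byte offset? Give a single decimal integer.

Chunk 1: stream[0..1]='2' size=0x2=2, data at stream[3..5]='gr' -> body[0..2], body so far='gr'
Chunk 2: stream[7..8]='4' size=0x4=4, data at stream[10..14]='v342' -> body[2..6], body so far='grv342'
Chunk 3: stream[16..17]='1' size=0x1=1, data at stream[19..20]='v' -> body[6..7], body so far='grv342v'
Chunk 4: stream[22..23]='2' size=0x2=2, data at stream[25..27]='yu' -> body[7..9], body so far='grv342vyu'
Chunk 5: stream[29..30]='0' size=0 (terminator). Final body='grv342vyu' (9 bytes)
Body byte 2 at stream offset 10

Answer: 10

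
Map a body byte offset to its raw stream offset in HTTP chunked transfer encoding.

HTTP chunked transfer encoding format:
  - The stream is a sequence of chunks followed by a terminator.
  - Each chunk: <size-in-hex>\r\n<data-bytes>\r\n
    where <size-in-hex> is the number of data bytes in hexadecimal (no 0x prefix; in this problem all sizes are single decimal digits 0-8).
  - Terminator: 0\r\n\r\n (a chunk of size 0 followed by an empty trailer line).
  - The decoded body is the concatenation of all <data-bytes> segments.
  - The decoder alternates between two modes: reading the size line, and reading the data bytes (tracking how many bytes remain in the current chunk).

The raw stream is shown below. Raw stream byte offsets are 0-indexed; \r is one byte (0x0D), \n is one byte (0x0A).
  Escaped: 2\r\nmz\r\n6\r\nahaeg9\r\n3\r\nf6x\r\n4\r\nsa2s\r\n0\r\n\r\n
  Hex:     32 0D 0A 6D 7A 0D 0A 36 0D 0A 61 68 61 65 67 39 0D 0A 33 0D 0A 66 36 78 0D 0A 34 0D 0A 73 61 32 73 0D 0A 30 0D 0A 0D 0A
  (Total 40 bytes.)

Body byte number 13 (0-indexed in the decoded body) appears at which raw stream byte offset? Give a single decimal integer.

Chunk 1: stream[0..1]='2' size=0x2=2, data at stream[3..5]='mz' -> body[0..2], body so far='mz'
Chunk 2: stream[7..8]='6' size=0x6=6, data at stream[10..16]='ahaeg9' -> body[2..8], body so far='mzahaeg9'
Chunk 3: stream[18..19]='3' size=0x3=3, data at stream[21..24]='f6x' -> body[8..11], body so far='mzahaeg9f6x'
Chunk 4: stream[26..27]='4' size=0x4=4, data at stream[29..33]='sa2s' -> body[11..15], body so far='mzahaeg9f6xsa2s'
Chunk 5: stream[35..36]='0' size=0 (terminator). Final body='mzahaeg9f6xsa2s' (15 bytes)
Body byte 13 at stream offset 31

Answer: 31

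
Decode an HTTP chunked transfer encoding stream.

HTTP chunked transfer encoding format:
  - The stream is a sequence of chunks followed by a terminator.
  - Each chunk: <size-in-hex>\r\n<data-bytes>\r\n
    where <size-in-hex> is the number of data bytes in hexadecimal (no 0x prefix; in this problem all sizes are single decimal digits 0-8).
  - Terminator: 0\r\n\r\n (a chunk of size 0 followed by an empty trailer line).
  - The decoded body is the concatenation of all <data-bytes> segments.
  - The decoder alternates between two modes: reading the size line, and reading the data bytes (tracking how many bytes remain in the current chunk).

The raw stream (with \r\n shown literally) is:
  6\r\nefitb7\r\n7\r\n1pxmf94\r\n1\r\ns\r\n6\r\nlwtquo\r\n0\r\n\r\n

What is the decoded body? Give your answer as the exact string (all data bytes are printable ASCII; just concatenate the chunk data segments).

Answer: efitb71pxmf94slwtquo

Derivation:
Chunk 1: stream[0..1]='6' size=0x6=6, data at stream[3..9]='efitb7' -> body[0..6], body so far='efitb7'
Chunk 2: stream[11..12]='7' size=0x7=7, data at stream[14..21]='1pxmf94' -> body[6..13], body so far='efitb71pxmf94'
Chunk 3: stream[23..24]='1' size=0x1=1, data at stream[26..27]='s' -> body[13..14], body so far='efitb71pxmf94s'
Chunk 4: stream[29..30]='6' size=0x6=6, data at stream[32..38]='lwtquo' -> body[14..20], body so far='efitb71pxmf94slwtquo'
Chunk 5: stream[40..41]='0' size=0 (terminator). Final body='efitb71pxmf94slwtquo' (20 bytes)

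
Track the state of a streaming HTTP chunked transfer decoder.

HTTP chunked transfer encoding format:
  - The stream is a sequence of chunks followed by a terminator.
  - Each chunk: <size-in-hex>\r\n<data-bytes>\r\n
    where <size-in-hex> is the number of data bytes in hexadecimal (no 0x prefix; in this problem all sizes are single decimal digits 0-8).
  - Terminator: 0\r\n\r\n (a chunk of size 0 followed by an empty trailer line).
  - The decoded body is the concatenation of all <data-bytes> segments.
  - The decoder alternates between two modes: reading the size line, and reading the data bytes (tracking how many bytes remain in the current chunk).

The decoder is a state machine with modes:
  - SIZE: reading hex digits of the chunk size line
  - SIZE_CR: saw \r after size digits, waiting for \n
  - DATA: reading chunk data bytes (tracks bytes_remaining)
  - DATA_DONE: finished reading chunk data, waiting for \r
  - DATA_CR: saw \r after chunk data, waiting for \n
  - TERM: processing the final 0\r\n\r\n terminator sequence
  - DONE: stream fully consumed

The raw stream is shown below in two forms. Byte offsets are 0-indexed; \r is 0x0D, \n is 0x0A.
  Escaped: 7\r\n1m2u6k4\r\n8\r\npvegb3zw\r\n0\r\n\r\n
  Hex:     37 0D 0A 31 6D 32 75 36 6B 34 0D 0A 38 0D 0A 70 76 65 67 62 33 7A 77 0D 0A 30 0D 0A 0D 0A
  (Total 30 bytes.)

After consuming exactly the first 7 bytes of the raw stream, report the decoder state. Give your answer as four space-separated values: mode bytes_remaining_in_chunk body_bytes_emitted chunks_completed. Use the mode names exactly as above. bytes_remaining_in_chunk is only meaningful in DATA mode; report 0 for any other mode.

Byte 0 = '7': mode=SIZE remaining=0 emitted=0 chunks_done=0
Byte 1 = 0x0D: mode=SIZE_CR remaining=0 emitted=0 chunks_done=0
Byte 2 = 0x0A: mode=DATA remaining=7 emitted=0 chunks_done=0
Byte 3 = '1': mode=DATA remaining=6 emitted=1 chunks_done=0
Byte 4 = 'm': mode=DATA remaining=5 emitted=2 chunks_done=0
Byte 5 = '2': mode=DATA remaining=4 emitted=3 chunks_done=0
Byte 6 = 'u': mode=DATA remaining=3 emitted=4 chunks_done=0

Answer: DATA 3 4 0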